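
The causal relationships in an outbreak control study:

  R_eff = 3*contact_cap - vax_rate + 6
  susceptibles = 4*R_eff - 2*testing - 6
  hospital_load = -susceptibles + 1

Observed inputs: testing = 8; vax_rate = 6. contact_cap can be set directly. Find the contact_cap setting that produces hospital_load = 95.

Substituting into the R_eff equation gives R_eff = 3*contact_cap.
So susceptibles = 12*contact_cap - 22.
hospital_load becomes -12*contact_cap + 23.
Solve -12*contact_cap + 23 = 95: contact_cap = (95 - 23) / -12 = -6.

contact_cap = -6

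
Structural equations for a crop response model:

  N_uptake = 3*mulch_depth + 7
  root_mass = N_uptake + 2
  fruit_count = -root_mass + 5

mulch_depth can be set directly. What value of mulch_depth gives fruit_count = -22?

mulch_depth = 6

Substituting into the root_mass equation gives root_mass = 3*mulch_depth + 9.
Substituting into the fruit_count equation gives fruit_count = -3*mulch_depth - 4.
Solve -3*mulch_depth - 4 = -22: mulch_depth = (-22 + 4) / -3 = 6.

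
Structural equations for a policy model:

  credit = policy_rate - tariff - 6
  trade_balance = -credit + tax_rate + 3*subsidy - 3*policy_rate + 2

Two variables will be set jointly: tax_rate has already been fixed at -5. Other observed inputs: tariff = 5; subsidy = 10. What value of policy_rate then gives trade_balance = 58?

With tax_rate held at -5:
Substituting into the credit equation gives credit = policy_rate - 11.
This gives trade_balance = -4*policy_rate + 38.
Solve -4*policy_rate + 38 = 58: policy_rate = (58 - 38) / -4 = -5.

policy_rate = -5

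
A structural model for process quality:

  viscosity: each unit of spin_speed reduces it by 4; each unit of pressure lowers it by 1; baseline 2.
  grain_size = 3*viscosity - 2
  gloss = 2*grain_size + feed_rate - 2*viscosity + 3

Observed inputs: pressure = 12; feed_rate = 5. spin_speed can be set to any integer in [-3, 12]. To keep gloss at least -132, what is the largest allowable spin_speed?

Substituting into the viscosity equation gives viscosity = -4*spin_speed - 10.
Substituting into the grain_size equation gives grain_size = -12*spin_speed - 32.
So gloss = -16*spin_speed - 36.
Require -16*spin_speed - 36 ≥ -132, so spin_speed ≤ 6.
The largest integer in [-3, 12] satisfying this is 6.

spin_speed = 6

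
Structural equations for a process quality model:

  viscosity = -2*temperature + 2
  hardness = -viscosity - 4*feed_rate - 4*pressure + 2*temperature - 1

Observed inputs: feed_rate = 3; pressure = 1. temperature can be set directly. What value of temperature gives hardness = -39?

temperature = -5

Substituting into the hardness equation gives hardness = 4*temperature - 19.
Solve 4*temperature - 19 = -39: temperature = (-39 + 19) / 4 = -5.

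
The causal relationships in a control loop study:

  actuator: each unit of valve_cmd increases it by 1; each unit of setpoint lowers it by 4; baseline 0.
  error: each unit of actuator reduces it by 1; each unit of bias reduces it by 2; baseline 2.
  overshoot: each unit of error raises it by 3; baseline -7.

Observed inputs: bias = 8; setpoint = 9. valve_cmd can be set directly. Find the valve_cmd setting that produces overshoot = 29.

valve_cmd = 10

Substituting into the actuator equation gives actuator = valve_cmd - 36.
error becomes -valve_cmd + 22.
Substituting into the overshoot equation gives overshoot = -3*valve_cmd + 59.
Solve -3*valve_cmd + 59 = 29: valve_cmd = (29 - 59) / -3 = 10.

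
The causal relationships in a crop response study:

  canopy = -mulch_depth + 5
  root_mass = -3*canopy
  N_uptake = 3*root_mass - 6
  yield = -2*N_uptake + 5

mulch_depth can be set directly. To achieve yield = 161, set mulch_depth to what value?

mulch_depth = -3

Substituting into the root_mass equation gives root_mass = 3*mulch_depth - 15.
Substituting into the N_uptake equation gives N_uptake = 9*mulch_depth - 51.
This gives yield = -18*mulch_depth + 107.
Solve -18*mulch_depth + 107 = 161: mulch_depth = (161 - 107) / -18 = -3.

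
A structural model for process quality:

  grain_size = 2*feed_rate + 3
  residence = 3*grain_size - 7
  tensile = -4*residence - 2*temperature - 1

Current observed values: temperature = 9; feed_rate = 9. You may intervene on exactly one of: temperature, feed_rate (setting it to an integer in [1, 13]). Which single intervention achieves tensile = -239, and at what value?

set temperature = 7

Intervening on temperature: with other inputs at their observed values, tensile = -2*temperature - 225. Solving for -239 gives temperature = 7, within [1, 13].
Intervening on feed_rate: tensile = -24*feed_rate - 27. Reaching -239 requires feed_rate = 53/6, not an integer.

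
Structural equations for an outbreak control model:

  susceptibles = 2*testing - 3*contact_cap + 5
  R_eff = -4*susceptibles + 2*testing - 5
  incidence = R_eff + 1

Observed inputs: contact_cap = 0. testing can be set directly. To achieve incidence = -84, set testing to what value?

testing = 10

Substituting into the susceptibles equation gives susceptibles = 2*testing + 5.
Substituting into the R_eff equation gives R_eff = -6*testing - 25.
Substituting into the incidence equation gives incidence = -6*testing - 24.
Solve -6*testing - 24 = -84: testing = (-84 + 24) / -6 = 10.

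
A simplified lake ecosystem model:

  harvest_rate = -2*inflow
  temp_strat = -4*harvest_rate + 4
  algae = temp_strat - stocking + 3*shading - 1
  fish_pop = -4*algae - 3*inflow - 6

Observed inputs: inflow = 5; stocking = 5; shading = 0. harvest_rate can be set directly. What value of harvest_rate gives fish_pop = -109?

harvest_rate = -6

Intervening on harvest_rate fixes its value directly, overriding its dependence on inflow.
Substituting into the algae equation gives algae = -4*harvest_rate - 2.
This gives fish_pop = 16*harvest_rate - 13.
Solve 16*harvest_rate - 13 = -109: harvest_rate = (-109 + 13) / 16 = -6.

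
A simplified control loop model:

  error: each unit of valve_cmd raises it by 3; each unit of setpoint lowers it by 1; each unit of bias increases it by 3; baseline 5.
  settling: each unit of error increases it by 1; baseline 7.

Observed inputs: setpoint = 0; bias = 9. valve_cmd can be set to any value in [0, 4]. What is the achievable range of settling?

Substituting into the error equation gives error = 3*valve_cmd + 32.
Substituting into the settling equation gives settling = 3*valve_cmd + 39.
Linear in valve_cmd, so extremes are at the endpoints: valve_cmd = 0 gives settling = 39; valve_cmd = 4 gives settling = 51.

39 to 51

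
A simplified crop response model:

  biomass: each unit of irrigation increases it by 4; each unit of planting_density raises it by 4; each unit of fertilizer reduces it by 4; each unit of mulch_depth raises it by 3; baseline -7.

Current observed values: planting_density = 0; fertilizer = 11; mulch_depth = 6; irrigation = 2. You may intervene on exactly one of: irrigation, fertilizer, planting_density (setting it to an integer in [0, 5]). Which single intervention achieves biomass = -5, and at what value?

set planting_density = 5

Intervening on irrigation: biomass = 4*irrigation - 33. Reaching -5 requires irrigation = 7, outside [0, 5].
Intervening on fertilizer: biomass = -4*fertilizer + 19. Reaching -5 requires fertilizer = 6, outside [0, 5].
Intervening on planting_density: with other inputs at their observed values, biomass = 4*planting_density - 25. Solving for -5 gives planting_density = 5, within [0, 5].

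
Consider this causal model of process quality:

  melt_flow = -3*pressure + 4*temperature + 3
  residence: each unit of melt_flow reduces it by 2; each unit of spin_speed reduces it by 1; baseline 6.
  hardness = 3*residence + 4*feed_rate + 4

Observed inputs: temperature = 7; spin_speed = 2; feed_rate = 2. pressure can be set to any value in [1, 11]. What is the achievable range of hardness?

Substituting into the melt_flow equation gives melt_flow = -3*pressure + 31.
Substituting into the residence equation gives residence = 6*pressure - 58.
This gives hardness = 18*pressure - 162.
Linear in pressure, so extremes are at the endpoints: pressure = 1 gives hardness = -144; pressure = 11 gives hardness = 36.

-144 to 36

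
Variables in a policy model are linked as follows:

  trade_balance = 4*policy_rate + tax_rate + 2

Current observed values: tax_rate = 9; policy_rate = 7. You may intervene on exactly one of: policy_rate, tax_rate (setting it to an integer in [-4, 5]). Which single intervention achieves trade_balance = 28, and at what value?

Intervening on policy_rate: trade_balance = 4*policy_rate + 11. Reaching 28 requires policy_rate = 17/4, not an integer.
Intervening on tax_rate: with other inputs at their observed values, trade_balance = tax_rate + 30. Solving for 28 gives tax_rate = -2, within [-4, 5].

set tax_rate = -2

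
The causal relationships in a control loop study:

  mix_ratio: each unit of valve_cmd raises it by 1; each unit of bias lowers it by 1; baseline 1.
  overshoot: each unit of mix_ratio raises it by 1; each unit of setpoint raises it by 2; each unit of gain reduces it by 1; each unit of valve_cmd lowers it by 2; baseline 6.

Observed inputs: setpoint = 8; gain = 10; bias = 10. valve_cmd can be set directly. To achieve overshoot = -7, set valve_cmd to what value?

Substituting into the mix_ratio equation gives mix_ratio = valve_cmd - 9.
overshoot becomes -valve_cmd + 3.
Solve -valve_cmd + 3 = -7: valve_cmd = (-7 - 3) / -1 = 10.

valve_cmd = 10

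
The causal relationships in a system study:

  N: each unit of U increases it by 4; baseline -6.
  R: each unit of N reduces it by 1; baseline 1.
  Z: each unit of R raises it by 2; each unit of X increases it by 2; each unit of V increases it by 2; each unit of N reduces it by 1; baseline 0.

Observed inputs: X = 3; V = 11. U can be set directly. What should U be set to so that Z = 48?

U = 0

Substituting into the R equation gives R = -4*U + 7.
This gives Z = -12*U + 48.
Solve -12*U + 48 = 48: U = (48 - 48) / -12 = 0.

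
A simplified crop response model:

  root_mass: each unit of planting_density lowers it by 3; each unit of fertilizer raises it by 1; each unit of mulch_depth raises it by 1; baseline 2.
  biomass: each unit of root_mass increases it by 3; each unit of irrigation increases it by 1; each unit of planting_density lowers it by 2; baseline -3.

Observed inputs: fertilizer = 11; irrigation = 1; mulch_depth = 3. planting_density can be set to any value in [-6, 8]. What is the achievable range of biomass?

-42 to 112

Substituting into the root_mass equation gives root_mass = -3*planting_density + 16.
So biomass = -11*planting_density + 46.
Linear in planting_density, so extremes are at the endpoints: planting_density = -6 gives biomass = 112; planting_density = 8 gives biomass = -42.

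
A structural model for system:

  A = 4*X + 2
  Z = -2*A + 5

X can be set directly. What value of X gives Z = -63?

X = 8

Substituting into the Z equation gives Z = -8*X + 1.
Solve -8*X + 1 = -63: X = (-63 - 1) / -8 = 8.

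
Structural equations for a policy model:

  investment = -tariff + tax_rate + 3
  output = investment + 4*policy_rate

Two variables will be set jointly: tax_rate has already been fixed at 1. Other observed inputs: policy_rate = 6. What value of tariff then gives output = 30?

With tax_rate held at 1:
Substituting into the investment equation gives investment = -tariff + 4.
Substituting into the output equation gives output = -tariff + 28.
Solve -tariff + 28 = 30: tariff = (30 - 28) / -1 = -2.

tariff = -2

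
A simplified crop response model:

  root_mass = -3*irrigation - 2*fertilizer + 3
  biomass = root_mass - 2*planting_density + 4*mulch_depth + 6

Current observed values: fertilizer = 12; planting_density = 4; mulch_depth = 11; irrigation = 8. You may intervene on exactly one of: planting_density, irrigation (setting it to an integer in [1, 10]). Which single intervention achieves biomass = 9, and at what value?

Intervening on planting_density: biomass = -2*planting_density + 5. Reaching 9 requires planting_density = -2, outside [1, 10].
Intervening on irrigation: with other inputs at their observed values, biomass = -3*irrigation + 21. Solving for 9 gives irrigation = 4, within [1, 10].

set irrigation = 4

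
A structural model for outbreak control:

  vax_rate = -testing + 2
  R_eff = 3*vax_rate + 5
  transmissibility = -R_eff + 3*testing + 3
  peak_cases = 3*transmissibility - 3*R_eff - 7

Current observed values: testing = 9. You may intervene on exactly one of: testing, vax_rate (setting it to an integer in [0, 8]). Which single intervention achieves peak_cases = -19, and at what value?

Intervening on testing: peak_cases = 27*testing - 64. Reaching -19 requires testing = 5/3, not an integer.
Intervening on vax_rate: with other inputs at their observed values, peak_cases = -18*vax_rate + 53. Solving for -19 gives vax_rate = 4, within [0, 8].

set vax_rate = 4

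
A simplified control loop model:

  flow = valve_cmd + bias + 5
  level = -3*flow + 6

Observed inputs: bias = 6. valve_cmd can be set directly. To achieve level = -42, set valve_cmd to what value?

valve_cmd = 5

Substituting into the flow equation gives flow = valve_cmd + 11.
So level = -3*valve_cmd - 27.
Solve -3*valve_cmd - 27 = -42: valve_cmd = (-42 + 27) / -3 = 5.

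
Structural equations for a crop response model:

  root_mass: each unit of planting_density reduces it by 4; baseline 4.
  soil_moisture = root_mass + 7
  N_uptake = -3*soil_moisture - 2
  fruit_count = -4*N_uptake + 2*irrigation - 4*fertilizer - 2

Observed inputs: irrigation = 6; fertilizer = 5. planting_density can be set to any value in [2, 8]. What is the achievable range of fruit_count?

-254 to 34

Substituting into the soil_moisture equation gives soil_moisture = -4*planting_density + 11.
N_uptake becomes 12*planting_density - 35.
Substituting into the fruit_count equation gives fruit_count = -48*planting_density + 130.
Linear in planting_density, so extremes are at the endpoints: planting_density = 2 gives fruit_count = 34; planting_density = 8 gives fruit_count = -254.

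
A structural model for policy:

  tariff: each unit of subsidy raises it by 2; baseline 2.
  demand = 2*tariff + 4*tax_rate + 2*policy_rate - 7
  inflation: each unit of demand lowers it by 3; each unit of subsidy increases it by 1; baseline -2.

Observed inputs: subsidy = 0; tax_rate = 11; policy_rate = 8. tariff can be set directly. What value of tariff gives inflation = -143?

Intervening on tariff fixes its value directly, overriding its dependence on subsidy.
Substituting into the demand equation gives demand = 2*tariff + 53.
Substituting into the inflation equation gives inflation = -6*tariff - 161.
Solve -6*tariff - 161 = -143: tariff = (-143 + 161) / -6 = -3.

tariff = -3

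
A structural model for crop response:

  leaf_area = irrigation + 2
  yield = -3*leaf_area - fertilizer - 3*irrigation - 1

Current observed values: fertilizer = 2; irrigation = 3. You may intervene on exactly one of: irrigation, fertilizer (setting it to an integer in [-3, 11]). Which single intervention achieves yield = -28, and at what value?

set fertilizer = 3

Intervening on irrigation: yield = -6*irrigation - 9. Reaching -28 requires irrigation = 19/6, not an integer.
Intervening on fertilizer: with other inputs at their observed values, yield = -fertilizer - 25. Solving for -28 gives fertilizer = 3, within [-3, 11].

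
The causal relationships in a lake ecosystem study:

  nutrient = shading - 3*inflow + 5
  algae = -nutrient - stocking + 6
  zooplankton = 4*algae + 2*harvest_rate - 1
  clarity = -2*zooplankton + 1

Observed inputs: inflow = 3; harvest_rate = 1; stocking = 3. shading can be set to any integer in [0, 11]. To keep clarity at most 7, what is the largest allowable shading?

shading = 8

Substituting into the nutrient equation gives nutrient = shading - 4.
So algae = -shading + 7.
So zooplankton = -4*shading + 29.
clarity becomes 8*shading - 57.
Require 8*shading - 57 ≤ 7, so shading ≤ 8.
The largest integer in [0, 11] satisfying this is 8.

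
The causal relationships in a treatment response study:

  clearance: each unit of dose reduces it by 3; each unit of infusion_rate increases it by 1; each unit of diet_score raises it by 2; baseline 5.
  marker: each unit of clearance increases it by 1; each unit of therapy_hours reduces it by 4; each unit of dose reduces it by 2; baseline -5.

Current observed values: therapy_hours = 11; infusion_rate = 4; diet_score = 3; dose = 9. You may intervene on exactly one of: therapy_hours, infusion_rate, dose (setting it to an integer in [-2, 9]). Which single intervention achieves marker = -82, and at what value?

Intervening on therapy_hours: marker = -4*therapy_hours - 35. Reaching -82 requires therapy_hours = 47/4, not an integer.
Intervening on infusion_rate: with other inputs at their observed values, marker = infusion_rate - 83. Solving for -82 gives infusion_rate = 1, within [-2, 9].
Intervening on dose: marker = -5*dose - 34. Reaching -82 requires dose = 48/5, not an integer.

set infusion_rate = 1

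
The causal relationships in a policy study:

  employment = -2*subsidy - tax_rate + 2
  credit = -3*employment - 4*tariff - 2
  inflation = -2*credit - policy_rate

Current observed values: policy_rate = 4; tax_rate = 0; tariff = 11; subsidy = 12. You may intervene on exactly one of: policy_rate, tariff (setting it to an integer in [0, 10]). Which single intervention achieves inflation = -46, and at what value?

set policy_rate = 6

Intervening on policy_rate: with other inputs at their observed values, inflation = -policy_rate - 40. Solving for -46 gives policy_rate = 6, within [0, 10].
Intervening on tariff: inflation = 8*tariff - 132. Reaching -46 requires tariff = 43/4, not an integer.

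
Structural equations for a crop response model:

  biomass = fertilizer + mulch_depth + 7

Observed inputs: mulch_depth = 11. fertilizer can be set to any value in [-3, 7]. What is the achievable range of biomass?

Substituting into the biomass equation gives biomass = fertilizer + 18.
Linear in fertilizer, so extremes are at the endpoints: fertilizer = -3 gives biomass = 15; fertilizer = 7 gives biomass = 25.

15 to 25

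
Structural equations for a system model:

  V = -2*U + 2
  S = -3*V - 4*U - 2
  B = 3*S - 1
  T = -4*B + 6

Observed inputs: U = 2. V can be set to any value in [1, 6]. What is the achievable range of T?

Intervening on V fixes its value directly, overriding its dependence on U.
Substituting into the S equation gives S = -3*V - 10.
Substituting into the B equation gives B = -9*V - 31.
So T = 36*V + 130.
Linear in V, so extremes are at the endpoints: V = 1 gives T = 166; V = 6 gives T = 346.

166 to 346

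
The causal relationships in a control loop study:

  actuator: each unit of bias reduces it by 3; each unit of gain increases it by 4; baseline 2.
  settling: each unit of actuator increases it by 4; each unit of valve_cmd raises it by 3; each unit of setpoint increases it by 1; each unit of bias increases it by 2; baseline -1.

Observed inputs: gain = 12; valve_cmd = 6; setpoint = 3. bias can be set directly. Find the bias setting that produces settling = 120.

Substituting into the actuator equation gives actuator = -3*bias + 50.
Substituting into the settling equation gives settling = -10*bias + 220.
Solve -10*bias + 220 = 120: bias = (120 - 220) / -10 = 10.

bias = 10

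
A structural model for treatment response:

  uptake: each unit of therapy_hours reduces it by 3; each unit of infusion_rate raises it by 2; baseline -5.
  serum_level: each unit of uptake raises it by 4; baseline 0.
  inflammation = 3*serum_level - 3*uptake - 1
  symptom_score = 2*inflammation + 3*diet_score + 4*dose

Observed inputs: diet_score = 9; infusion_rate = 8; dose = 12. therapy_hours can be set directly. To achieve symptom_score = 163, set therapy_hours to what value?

Substituting into the uptake equation gives uptake = -3*therapy_hours + 11.
Substituting into the serum_level equation gives serum_level = -12*therapy_hours + 44.
inflammation becomes -27*therapy_hours + 98.
Substituting into the symptom_score equation gives symptom_score = -54*therapy_hours + 271.
Solve -54*therapy_hours + 271 = 163: therapy_hours = (163 - 271) / -54 = 2.

therapy_hours = 2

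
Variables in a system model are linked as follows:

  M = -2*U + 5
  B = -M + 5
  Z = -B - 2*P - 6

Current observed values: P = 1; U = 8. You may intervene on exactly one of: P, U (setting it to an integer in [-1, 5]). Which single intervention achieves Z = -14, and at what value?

Intervening on P: Z = -2*P - 22. Reaching -14 requires P = -4, outside [-1, 5].
Intervening on U: with other inputs at their observed values, Z = -2*U - 8. Solving for -14 gives U = 3, within [-1, 5].

set U = 3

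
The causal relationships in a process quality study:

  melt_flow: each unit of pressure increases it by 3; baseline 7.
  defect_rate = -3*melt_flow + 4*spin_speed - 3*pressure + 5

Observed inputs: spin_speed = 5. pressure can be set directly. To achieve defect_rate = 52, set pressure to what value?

pressure = -4

Substituting into the defect_rate equation gives defect_rate = -12*pressure + 4.
Solve -12*pressure + 4 = 52: pressure = (52 - 4) / -12 = -4.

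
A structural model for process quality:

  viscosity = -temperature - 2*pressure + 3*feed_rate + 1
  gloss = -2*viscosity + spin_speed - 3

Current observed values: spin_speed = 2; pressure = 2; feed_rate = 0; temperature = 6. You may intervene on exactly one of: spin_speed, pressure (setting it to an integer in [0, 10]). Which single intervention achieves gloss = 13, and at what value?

set pressure = 1

Intervening on spin_speed: gloss = spin_speed + 15. Reaching 13 requires spin_speed = -2, outside [0, 10].
Intervening on pressure: with other inputs at their observed values, gloss = 4*pressure + 9. Solving for 13 gives pressure = 1, within [0, 10].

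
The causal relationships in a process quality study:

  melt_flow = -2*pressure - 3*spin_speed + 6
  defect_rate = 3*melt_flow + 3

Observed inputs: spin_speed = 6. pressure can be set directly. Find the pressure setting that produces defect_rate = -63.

Substituting into the melt_flow equation gives melt_flow = -2*pressure - 12.
So defect_rate = -6*pressure - 33.
Solve -6*pressure - 33 = -63: pressure = (-63 + 33) / -6 = 5.

pressure = 5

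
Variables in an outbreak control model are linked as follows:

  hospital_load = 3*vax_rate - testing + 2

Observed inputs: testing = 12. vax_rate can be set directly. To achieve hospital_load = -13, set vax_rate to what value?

vax_rate = -1

Substituting into the hospital_load equation gives hospital_load = 3*vax_rate - 10.
Solve 3*vax_rate - 10 = -13: vax_rate = (-13 + 10) / 3 = -1.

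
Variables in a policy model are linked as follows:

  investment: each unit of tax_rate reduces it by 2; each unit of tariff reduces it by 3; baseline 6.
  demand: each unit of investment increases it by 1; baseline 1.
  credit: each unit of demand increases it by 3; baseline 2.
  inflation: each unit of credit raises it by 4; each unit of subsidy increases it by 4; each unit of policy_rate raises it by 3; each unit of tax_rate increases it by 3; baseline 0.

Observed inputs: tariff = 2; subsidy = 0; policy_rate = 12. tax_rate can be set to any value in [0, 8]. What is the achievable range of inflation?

-112 to 56

Substituting into the investment equation gives investment = -2*tax_rate.
Substituting into the demand equation gives demand = -2*tax_rate + 1.
Substituting into the credit equation gives credit = -6*tax_rate + 5.
Substituting into the inflation equation gives inflation = -21*tax_rate + 56.
Linear in tax_rate, so extremes are at the endpoints: tax_rate = 0 gives inflation = 56; tax_rate = 8 gives inflation = -112.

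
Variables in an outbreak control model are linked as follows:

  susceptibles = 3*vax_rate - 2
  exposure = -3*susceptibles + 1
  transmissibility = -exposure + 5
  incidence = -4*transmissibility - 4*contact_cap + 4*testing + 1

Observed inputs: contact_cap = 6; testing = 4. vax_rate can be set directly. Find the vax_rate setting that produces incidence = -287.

vax_rate = 8

Substituting into the exposure equation gives exposure = -9*vax_rate + 7.
This gives transmissibility = 9*vax_rate - 2.
Substituting into the incidence equation gives incidence = -36*vax_rate + 1.
Solve -36*vax_rate + 1 = -287: vax_rate = (-287 - 1) / -36 = 8.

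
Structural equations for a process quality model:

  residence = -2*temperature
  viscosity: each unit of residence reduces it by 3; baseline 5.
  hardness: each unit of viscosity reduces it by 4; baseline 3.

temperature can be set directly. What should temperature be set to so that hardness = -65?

Substituting into the viscosity equation gives viscosity = 6*temperature + 5.
hardness becomes -24*temperature - 17.
Solve -24*temperature - 17 = -65: temperature = (-65 + 17) / -24 = 2.

temperature = 2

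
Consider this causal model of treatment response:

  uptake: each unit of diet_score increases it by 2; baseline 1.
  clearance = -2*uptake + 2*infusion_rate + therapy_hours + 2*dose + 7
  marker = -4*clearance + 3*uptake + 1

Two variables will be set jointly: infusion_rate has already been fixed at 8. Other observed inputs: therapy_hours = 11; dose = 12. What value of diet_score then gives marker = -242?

With infusion_rate held at 8:
Substituting into the clearance equation gives clearance = -4*diet_score + 56.
So marker = 22*diet_score - 220.
Solve 22*diet_score - 220 = -242: diet_score = (-242 + 220) / 22 = -1.

diet_score = -1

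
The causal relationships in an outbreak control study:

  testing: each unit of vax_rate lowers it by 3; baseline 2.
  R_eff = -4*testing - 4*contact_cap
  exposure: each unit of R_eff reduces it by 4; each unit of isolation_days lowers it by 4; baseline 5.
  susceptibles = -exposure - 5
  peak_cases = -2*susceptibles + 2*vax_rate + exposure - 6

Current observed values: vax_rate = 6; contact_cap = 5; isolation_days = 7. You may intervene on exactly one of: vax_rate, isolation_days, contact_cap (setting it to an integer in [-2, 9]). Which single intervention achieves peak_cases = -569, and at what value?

set isolation_days = 6

Intervening on vax_rate: peak_cases = -142*vax_rate + 271. Reaching -569 requires vax_rate = 420/71, not an integer.
Intervening on isolation_days: with other inputs at their observed values, peak_cases = -12*isolation_days - 497. Solving for -569 gives isolation_days = 6, within [-2, 9].
Intervening on contact_cap: peak_cases = 48*contact_cap - 821. Reaching -569 requires contact_cap = 21/4, not an integer.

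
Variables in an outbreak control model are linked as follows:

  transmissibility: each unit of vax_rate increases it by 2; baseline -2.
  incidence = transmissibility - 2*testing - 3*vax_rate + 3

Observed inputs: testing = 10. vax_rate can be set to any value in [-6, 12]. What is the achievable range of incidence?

-31 to -13

Substituting into the incidence equation gives incidence = -vax_rate - 19.
Linear in vax_rate, so extremes are at the endpoints: vax_rate = -6 gives incidence = -13; vax_rate = 12 gives incidence = -31.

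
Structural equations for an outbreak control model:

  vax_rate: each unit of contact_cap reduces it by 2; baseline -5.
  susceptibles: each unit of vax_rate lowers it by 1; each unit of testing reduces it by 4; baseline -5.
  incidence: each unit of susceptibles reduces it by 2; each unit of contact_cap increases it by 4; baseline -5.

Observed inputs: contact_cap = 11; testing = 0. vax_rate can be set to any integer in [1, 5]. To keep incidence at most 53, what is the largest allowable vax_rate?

vax_rate = 2

Intervening on vax_rate fixes its value directly, overriding its dependence on contact_cap.
Substituting into the susceptibles equation gives susceptibles = -vax_rate - 5.
So incidence = 2*vax_rate + 49.
Require 2*vax_rate + 49 ≤ 53, so vax_rate ≤ 2.
The largest integer in [1, 5] satisfying this is 2.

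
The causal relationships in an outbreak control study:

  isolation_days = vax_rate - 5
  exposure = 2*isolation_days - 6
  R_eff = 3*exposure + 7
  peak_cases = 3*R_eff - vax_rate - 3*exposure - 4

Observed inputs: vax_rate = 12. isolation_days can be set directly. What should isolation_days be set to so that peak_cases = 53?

Intervening on isolation_days fixes its value directly, overriding its dependence on vax_rate.
Substituting into the R_eff equation gives R_eff = 6*isolation_days - 11.
Substituting into the peak_cases equation gives peak_cases = 12*isolation_days - 31.
Solve 12*isolation_days - 31 = 53: isolation_days = (53 + 31) / 12 = 7.

isolation_days = 7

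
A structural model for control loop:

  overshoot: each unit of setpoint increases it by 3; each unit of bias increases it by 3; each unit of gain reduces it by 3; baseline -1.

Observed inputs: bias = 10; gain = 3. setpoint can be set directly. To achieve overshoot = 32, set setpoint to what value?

Substituting into the overshoot equation gives overshoot = 3*setpoint + 20.
Solve 3*setpoint + 20 = 32: setpoint = (32 - 20) / 3 = 4.

setpoint = 4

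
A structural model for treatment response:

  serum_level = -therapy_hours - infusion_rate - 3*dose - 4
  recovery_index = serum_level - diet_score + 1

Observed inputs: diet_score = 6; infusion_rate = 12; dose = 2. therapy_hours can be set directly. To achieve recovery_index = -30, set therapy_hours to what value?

Substituting into the serum_level equation gives serum_level = -therapy_hours - 22.
Substituting into the recovery_index equation gives recovery_index = -therapy_hours - 27.
Solve -therapy_hours - 27 = -30: therapy_hours = (-30 + 27) / -1 = 3.

therapy_hours = 3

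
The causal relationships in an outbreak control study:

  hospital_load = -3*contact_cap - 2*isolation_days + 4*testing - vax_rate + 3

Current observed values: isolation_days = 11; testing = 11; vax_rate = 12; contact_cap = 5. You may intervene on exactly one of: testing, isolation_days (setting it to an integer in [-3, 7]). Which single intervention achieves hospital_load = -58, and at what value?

set testing = -3

Intervening on testing: with other inputs at their observed values, hospital_load = 4*testing - 46. Solving for -58 gives testing = -3, within [-3, 7].
Intervening on isolation_days: hospital_load = -2*isolation_days + 20. Reaching -58 requires isolation_days = 39, outside [-3, 7].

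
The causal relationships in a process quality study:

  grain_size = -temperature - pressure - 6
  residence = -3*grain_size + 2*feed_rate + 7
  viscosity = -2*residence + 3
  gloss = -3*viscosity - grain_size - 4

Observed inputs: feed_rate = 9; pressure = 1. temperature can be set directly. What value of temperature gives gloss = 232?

Substituting into the grain_size equation gives grain_size = -temperature - 7.
Substituting into the residence equation gives residence = 3*temperature + 46.
Substituting into the viscosity equation gives viscosity = -6*temperature - 89.
gloss becomes 19*temperature + 270.
Solve 19*temperature + 270 = 232: temperature = (232 - 270) / 19 = -2.

temperature = -2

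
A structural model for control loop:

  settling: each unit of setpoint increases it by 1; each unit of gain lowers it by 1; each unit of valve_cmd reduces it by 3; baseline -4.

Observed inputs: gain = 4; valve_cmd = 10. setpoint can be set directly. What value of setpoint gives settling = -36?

setpoint = 2

Substituting into the settling equation gives settling = setpoint - 38.
Solve setpoint - 38 = -36: setpoint = (-36 + 38) / 1 = 2.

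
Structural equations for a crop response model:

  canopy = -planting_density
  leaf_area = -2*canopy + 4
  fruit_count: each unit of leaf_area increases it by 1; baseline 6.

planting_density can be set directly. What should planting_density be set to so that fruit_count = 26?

planting_density = 8

Substituting into the leaf_area equation gives leaf_area = 2*planting_density + 4.
Substituting into the fruit_count equation gives fruit_count = 2*planting_density + 10.
Solve 2*planting_density + 10 = 26: planting_density = (26 - 10) / 2 = 8.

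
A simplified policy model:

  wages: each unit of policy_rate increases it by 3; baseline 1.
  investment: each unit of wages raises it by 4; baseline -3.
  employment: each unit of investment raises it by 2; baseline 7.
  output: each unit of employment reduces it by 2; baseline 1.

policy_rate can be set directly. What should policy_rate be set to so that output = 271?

Substituting into the investment equation gives investment = 12*policy_rate + 1.
Substituting into the employment equation gives employment = 24*policy_rate + 9.
output becomes -48*policy_rate - 17.
Solve -48*policy_rate - 17 = 271: policy_rate = (271 + 17) / -48 = -6.

policy_rate = -6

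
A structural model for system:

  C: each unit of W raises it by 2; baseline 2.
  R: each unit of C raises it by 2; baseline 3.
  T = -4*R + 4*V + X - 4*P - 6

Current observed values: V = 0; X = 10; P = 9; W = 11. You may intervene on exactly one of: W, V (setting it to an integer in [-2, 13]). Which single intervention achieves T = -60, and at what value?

set W = 0

Intervening on W: with other inputs at their observed values, T = -16*W - 60. Solving for -60 gives W = 0, within [-2, 13].
Intervening on V: T = 4*V - 236. Reaching -60 requires V = 44, outside [-2, 13].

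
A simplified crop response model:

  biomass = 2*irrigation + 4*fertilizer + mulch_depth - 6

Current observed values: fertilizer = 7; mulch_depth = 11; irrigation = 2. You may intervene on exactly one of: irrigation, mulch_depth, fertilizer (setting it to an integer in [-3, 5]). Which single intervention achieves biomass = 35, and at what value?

Intervening on irrigation: with other inputs at their observed values, biomass = 2*irrigation + 33. Solving for 35 gives irrigation = 1, within [-3, 5].
Intervening on mulch_depth: biomass = mulch_depth + 26. Reaching 35 requires mulch_depth = 9, outside [-3, 5].
Intervening on fertilizer: biomass = 4*fertilizer + 9. Reaching 35 requires fertilizer = 13/2, not an integer.

set irrigation = 1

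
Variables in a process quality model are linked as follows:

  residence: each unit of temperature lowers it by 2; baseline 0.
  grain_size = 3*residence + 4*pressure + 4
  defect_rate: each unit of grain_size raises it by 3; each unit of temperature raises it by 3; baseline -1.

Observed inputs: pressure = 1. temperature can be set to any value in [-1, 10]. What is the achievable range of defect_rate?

-127 to 38

Substituting into the grain_size equation gives grain_size = -6*temperature + 8.
Substituting into the defect_rate equation gives defect_rate = -15*temperature + 23.
Linear in temperature, so extremes are at the endpoints: temperature = -1 gives defect_rate = 38; temperature = 10 gives defect_rate = -127.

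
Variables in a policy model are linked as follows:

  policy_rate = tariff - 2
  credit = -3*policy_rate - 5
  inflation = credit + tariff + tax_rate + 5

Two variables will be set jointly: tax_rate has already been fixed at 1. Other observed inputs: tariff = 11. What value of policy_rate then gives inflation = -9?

policy_rate = 7

With tax_rate held at 1:
Intervening on policy_rate fixes its value directly, overriding its dependence on tariff.
Substituting into the inflation equation gives inflation = -3*policy_rate + 12.
Solve -3*policy_rate + 12 = -9: policy_rate = (-9 - 12) / -3 = 7.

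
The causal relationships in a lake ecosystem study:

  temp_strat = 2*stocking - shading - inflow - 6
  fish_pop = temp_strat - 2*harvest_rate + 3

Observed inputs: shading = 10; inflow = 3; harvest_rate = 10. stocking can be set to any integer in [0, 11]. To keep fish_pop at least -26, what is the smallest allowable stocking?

stocking = 5

Substituting into the temp_strat equation gives temp_strat = 2*stocking - 19.
Substituting into the fish_pop equation gives fish_pop = 2*stocking - 36.
Require 2*stocking - 36 ≥ -26, so stocking ≥ 5.
The smallest integer in [0, 11] satisfying this is 5.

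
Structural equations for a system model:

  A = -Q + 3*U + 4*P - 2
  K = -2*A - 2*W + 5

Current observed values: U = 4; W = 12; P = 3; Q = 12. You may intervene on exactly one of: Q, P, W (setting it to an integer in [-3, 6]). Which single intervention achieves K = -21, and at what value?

Intervening on Q: K = 2*Q - 63. Reaching -21 requires Q = 21, outside [-3, 6].
Intervening on P: K = -8*P - 15. Reaching -21 requires P = 3/4, not an integer.
Intervening on W: with other inputs at their observed values, K = -2*W - 15. Solving for -21 gives W = 3, within [-3, 6].

set W = 3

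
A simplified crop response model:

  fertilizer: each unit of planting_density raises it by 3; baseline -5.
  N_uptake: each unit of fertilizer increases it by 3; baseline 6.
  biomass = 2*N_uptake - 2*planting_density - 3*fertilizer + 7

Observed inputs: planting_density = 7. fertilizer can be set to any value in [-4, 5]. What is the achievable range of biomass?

Intervening on fertilizer fixes its value directly, overriding its dependence on planting_density.
Substituting into the biomass equation gives biomass = 3*fertilizer + 5.
Linear in fertilizer, so extremes are at the endpoints: fertilizer = -4 gives biomass = -7; fertilizer = 5 gives biomass = 20.

-7 to 20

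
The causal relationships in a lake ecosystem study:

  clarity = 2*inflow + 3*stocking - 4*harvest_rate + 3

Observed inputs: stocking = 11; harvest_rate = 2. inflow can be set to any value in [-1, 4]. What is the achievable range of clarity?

Substituting into the clarity equation gives clarity = 2*inflow + 28.
Linear in inflow, so extremes are at the endpoints: inflow = -1 gives clarity = 26; inflow = 4 gives clarity = 36.

26 to 36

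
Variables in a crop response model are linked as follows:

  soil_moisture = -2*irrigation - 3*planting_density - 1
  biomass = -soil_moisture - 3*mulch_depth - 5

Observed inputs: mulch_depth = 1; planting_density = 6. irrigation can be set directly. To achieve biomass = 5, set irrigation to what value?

Substituting into the soil_moisture equation gives soil_moisture = -2*irrigation - 19.
This gives biomass = 2*irrigation + 11.
Solve 2*irrigation + 11 = 5: irrigation = (5 - 11) / 2 = -3.

irrigation = -3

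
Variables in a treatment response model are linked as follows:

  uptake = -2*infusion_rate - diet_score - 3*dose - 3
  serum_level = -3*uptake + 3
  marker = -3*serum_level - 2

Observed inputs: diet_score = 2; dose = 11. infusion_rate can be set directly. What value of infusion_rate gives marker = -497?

Substituting into the uptake equation gives uptake = -2*infusion_rate - 38.
Substituting into the serum_level equation gives serum_level = 6*infusion_rate + 117.
So marker = -18*infusion_rate - 353.
Solve -18*infusion_rate - 353 = -497: infusion_rate = (-497 + 353) / -18 = 8.

infusion_rate = 8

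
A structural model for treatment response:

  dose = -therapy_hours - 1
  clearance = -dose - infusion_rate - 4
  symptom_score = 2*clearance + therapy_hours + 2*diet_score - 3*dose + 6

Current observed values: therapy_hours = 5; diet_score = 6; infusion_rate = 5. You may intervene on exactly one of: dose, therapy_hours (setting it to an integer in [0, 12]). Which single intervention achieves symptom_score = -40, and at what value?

Intervening on dose: with other inputs at their observed values, symptom_score = -5*dose + 5. Solving for -40 gives dose = 9, within [0, 12].
Intervening on therapy_hours: symptom_score = 6*therapy_hours + 5. Reaching -40 requires therapy_hours = -15/2, not an integer.

set dose = 9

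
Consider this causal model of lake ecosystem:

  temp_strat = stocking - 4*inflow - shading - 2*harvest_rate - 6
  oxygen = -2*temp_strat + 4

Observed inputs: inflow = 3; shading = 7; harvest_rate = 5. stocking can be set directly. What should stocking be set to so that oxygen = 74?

Substituting into the temp_strat equation gives temp_strat = stocking - 35.
Substituting into the oxygen equation gives oxygen = -2*stocking + 74.
Solve -2*stocking + 74 = 74: stocking = (74 - 74) / -2 = 0.

stocking = 0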